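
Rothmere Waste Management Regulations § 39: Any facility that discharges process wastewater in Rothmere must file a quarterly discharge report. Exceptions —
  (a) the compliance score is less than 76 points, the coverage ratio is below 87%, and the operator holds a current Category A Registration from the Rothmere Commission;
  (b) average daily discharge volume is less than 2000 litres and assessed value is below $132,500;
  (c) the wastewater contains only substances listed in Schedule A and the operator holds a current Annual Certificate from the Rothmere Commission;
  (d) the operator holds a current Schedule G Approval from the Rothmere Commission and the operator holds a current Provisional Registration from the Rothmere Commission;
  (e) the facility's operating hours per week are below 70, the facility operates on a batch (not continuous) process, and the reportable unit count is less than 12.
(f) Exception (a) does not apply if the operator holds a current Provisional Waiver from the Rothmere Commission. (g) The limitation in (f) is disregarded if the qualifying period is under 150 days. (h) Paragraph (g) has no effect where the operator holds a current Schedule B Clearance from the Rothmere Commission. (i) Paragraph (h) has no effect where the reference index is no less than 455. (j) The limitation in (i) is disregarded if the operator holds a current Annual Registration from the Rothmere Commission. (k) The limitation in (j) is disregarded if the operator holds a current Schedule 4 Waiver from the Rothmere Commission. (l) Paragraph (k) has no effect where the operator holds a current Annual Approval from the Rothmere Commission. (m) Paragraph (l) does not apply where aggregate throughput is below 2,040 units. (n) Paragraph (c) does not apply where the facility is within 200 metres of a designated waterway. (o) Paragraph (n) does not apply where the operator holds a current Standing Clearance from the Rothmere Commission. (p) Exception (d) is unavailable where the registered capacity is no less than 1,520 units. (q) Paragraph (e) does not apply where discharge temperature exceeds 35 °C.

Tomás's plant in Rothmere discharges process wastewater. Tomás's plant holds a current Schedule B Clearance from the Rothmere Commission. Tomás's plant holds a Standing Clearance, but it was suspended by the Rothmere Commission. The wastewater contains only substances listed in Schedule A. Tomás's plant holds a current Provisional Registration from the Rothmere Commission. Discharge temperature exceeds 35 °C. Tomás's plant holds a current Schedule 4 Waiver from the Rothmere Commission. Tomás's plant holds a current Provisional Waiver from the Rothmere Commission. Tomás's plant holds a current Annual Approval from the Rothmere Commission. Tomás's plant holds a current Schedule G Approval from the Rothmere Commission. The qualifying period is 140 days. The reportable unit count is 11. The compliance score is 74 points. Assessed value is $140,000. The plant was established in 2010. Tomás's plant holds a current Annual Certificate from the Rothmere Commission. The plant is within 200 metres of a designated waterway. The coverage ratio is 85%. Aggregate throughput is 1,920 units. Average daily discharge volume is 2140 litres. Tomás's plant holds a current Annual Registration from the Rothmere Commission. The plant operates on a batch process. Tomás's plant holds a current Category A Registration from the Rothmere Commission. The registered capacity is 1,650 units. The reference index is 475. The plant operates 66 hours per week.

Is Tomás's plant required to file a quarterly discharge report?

No — exception (a) applies; Tomás's plant is not required to file a quarterly discharge report.

Exception (a)'s conditions are all satisfied: the compliance score is 74 points, less than the 76 points limit; the coverage ratio is 85%, below the 87% limit; a current Category A Registration is held. Applying paragraphs (f)–(m): (f) operates (a current Provisional Waiver is held), but is overridden by (g): (g) applies — the qualifying period is 140 days, under the 150 days limit. (h) would limit (g) — a current Schedule B Clearance is held — but (i) sets (h) aside: (i) operates against (h): the reference index is 475, meeting the 455 threshold. (j) is engaged (a current Annual Registration is held), but is set aside by (k): (k) operates against (j): a current Schedule 4 Waiver is held. (l) would limit (k) — a current Annual Approval is held — but (m) sets (l) aside: (m) operates against (l): aggregate throughput is 1,920 units, below the 2,040 units limit. So (a) applies.
Exception (b) requires that average daily discharge volume is less than 2000 litres; but average daily discharge volume is 2140 litres, not less than 2000 litres, so (b) is unavailable.
Exception (c) is satisfied on its face — the wastewater is Schedule-A-only; a current Annual Certificate is held. However, paragraphs (n)–(o) must be considered: (n) operates — the plant is within 200 m of a designated waterway. (o), which would lift (n), is not engaged — no current Standing Clearance is held. Exception (c) does not apply.
Exception (d) is satisfied on its face — a current Schedule G Approval is held; a current Provisional Registration is held. However, paragraph (p) must be considered: (p) operates against (d): the registered capacity is 1,650 units, meeting the 1,520 units threshold. (d) is therefore removed.
Exception (e): the facility's operating hours per week are 66, below the 70 limit; the facility operates on a batch process; the reportable unit count is 11, less than the 12 limit — every condition holds. But: (q) operates against (e): discharge temperature exceeds 35 °C. (e) is therefore removed.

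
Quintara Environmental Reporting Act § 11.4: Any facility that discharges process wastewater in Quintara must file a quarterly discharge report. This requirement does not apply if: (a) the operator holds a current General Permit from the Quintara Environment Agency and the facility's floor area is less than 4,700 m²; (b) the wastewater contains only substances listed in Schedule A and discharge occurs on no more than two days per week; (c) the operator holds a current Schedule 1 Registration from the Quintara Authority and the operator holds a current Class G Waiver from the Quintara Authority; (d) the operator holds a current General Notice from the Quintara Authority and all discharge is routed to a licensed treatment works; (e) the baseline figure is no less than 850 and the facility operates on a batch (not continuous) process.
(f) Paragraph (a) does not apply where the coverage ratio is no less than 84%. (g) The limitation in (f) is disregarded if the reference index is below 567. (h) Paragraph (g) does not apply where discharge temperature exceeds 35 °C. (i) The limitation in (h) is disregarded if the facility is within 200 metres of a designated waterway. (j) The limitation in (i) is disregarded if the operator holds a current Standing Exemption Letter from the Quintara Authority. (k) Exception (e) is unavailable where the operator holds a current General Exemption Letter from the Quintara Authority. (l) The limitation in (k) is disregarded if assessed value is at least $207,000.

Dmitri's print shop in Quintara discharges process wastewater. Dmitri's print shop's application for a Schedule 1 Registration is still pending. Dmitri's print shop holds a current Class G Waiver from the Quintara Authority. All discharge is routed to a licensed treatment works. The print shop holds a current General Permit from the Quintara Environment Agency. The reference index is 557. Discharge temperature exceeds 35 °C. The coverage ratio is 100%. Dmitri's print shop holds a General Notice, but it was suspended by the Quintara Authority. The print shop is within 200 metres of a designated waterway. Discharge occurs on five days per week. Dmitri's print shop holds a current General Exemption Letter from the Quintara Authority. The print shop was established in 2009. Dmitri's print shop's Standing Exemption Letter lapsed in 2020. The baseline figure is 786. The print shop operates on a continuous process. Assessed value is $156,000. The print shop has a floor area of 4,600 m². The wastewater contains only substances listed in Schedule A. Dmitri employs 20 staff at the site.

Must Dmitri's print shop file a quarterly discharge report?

All of (a)'s requirements are met (a current General Permit is held; the facility's floor area is 4,600 m², less than the 4,700 m² limit). Applying paragraphs (f)–(j): (f) operates (the coverage ratio is 100%, meeting the 84% threshold), but is displaced by (g): (g) is engaged — the reference index is 557, below the 567 limit. (h) would limit (g) — discharge temperature exceeds 35 °C — but (i) sets (h) aside: (i) operates against (h): the print shop is within 200 m of a designated waterway. (j), which would lift (i), is inapplicable — the Standing Exemption Letter is not current. (a) remains available.
Exception (b) fails — discharge occurs on five days per week.
Exception (c) requires that the operator holds a current Schedule 1 Registration from the Quintara Authority; but the Schedule 1 Registration is not current, so (c) is unavailable.
Exception (d) fails — there is no General Notice in force.
Exception (e) fails — the baseline figure is 786, short of 850.

No — exception (a) applies; Dmitri's print shop is not required to file a quarterly discharge report.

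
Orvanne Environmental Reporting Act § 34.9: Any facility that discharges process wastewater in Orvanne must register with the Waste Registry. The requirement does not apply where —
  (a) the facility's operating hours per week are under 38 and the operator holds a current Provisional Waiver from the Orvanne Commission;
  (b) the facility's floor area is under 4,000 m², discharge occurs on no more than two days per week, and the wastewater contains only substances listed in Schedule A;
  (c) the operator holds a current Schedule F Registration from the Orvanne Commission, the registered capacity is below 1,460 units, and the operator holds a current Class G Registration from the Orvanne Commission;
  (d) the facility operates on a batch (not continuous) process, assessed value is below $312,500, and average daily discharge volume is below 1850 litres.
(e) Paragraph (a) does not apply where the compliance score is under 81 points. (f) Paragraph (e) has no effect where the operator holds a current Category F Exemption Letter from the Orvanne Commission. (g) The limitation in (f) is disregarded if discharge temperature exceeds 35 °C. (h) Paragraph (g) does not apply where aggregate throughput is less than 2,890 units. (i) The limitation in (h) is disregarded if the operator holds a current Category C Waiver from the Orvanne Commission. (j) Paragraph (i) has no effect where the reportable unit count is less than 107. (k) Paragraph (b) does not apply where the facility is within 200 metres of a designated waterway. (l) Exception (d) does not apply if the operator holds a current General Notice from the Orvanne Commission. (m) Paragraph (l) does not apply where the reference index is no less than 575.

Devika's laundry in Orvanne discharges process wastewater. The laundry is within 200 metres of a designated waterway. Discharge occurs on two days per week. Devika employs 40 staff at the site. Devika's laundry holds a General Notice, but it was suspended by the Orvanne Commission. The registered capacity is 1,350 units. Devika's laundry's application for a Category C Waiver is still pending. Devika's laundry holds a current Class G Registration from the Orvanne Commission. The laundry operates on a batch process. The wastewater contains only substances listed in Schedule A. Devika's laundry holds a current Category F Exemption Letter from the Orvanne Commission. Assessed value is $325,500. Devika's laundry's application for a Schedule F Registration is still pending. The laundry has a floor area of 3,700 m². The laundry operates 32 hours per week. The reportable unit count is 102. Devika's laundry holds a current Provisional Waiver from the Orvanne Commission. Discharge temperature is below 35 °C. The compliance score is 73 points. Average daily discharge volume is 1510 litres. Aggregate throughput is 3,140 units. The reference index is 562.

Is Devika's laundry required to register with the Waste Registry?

No — exception (a) applies; Devika's laundry is not required to register with the Waste Registry.

Exception (a) is satisfied on its face — the facility's operating hours per week are 32, under the 38 limit; a current Provisional Waiver is held. Under paragraphs (e)–(j): (e) would limit (a) — the compliance score is 73 points, under the 81 points limit — but (f) sets (e) aside: (f) is engaged — a current Category F Exemption Letter is held. (g), which would lift (f), is not triggered — discharge temperature is below 35 °C. Exception (a) stands.
Exception (b): the facility's floor area is 3,700 m², under the 4,000 m² limit; discharge occurs on no more than two days per week; the wastewater is Schedule-A-only — every condition holds. However, paragraph (k) must be considered: (k) operates — the laundry is within 200 m of a designated waterway. So (b) is unavailable.
Exception (c) does not apply: the Schedule F Registration is not current.
Exception (d) fails — assessed value is $325,500, not below $312,500.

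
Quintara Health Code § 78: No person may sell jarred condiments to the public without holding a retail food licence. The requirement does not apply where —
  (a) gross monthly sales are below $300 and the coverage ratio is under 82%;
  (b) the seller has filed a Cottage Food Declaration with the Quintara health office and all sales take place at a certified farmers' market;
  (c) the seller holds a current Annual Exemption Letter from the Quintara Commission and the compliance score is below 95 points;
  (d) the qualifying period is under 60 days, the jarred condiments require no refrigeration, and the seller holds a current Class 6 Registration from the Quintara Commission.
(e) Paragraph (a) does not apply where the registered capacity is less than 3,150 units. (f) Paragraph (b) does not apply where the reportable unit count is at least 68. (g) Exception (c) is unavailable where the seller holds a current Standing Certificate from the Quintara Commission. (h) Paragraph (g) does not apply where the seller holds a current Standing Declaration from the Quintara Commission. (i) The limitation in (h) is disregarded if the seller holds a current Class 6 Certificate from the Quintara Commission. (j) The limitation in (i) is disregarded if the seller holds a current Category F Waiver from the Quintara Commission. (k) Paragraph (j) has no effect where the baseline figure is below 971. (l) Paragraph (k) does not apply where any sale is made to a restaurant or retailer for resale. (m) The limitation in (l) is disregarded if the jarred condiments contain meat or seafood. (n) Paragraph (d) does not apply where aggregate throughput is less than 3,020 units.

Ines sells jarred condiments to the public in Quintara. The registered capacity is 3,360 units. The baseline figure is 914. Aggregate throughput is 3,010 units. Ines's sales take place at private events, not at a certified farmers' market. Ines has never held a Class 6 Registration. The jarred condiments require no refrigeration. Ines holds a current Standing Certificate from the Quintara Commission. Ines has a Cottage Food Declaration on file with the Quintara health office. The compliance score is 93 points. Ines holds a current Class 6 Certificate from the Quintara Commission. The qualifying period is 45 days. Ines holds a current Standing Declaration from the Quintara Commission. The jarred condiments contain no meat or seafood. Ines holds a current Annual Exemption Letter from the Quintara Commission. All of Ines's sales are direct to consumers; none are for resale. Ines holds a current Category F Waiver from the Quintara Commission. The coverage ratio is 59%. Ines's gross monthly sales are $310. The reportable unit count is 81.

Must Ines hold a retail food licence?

Yes — Ines must hold a retail food licence.

Exception (a) fails — gross monthly sales are $310, not below $300.
Exception (b) requires that all sales take place at a certified farmers' market; but sales are at private events, not a certified farmers' market, so (b) is unavailable.
Exception (c): a current Annual Exemption Letter is held; the compliance score is 93 points, below the 95 points limit — every condition holds. Turning to paragraphs (g)–(m): (g) applies — a current Standing Certificate is held. (h) applies (a current Standing Declaration is held), but is displaced by (i): (i) operates against (h): a current Class 6 Certificate is held. (j) would limit (i) — a current Category F Waiver is held — but (k) sets (j) aside: (k) applies — the baseline figure is 914, below the 971 limit. (l), which would lift (k), is inapplicable — no sales are for resale. Exception (c) does not apply.
Exception (d) requires that the seller holds a current Class 6 Registration from the Quintara Commission; but there is no Class 6 Registration in force, so (d) is unavailable.
None of the exceptions is available; § 78 applies in full.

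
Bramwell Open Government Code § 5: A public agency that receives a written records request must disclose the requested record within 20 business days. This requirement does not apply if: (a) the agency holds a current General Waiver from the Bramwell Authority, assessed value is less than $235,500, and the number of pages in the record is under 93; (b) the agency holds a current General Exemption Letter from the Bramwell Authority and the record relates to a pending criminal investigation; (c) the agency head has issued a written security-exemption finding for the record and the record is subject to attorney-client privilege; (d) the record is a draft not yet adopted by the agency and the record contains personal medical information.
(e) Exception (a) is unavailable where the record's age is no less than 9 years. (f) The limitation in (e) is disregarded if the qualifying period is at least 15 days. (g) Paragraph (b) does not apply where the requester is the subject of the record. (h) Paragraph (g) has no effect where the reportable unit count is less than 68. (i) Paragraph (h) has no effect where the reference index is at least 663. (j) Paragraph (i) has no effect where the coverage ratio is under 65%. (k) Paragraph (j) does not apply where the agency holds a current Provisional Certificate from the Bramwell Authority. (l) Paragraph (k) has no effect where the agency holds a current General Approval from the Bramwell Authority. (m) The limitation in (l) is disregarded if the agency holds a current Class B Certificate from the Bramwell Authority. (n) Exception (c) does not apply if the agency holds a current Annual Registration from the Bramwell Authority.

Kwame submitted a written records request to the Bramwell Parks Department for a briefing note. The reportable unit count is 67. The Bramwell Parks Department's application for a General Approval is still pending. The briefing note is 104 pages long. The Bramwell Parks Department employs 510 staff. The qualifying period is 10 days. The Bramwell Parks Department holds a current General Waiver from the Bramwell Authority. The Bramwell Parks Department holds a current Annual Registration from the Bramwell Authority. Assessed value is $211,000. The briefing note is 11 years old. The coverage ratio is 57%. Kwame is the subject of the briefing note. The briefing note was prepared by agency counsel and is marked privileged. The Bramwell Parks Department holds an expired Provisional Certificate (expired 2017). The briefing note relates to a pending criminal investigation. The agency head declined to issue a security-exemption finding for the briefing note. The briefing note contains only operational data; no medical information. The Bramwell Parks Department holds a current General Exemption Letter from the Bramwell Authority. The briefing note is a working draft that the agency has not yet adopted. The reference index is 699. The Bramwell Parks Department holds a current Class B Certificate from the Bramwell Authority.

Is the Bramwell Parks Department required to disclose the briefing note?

Exception (a) does not apply: the number of pages in the record is 104, not under 93.
All of (b)'s requirements are met (a current General Exemption Letter is held; the briefing note relates to a pending investigation). Applying paragraphs (g)–(m): (g) would limit (b) — Kwame is the subject of the briefing note — but (h) sets (g) aside: (h) operates against (g): the reportable unit count is 67, less than the 68 limit. (i) would limit (h) — the reference index is 699, meeting the 663 threshold — but (j) sets (i) aside: (j) is engaged — the coverage ratio is 57%, under the 65% limit. (k), which would lift (j), is not triggered — the Provisional Certificate is not current. Exception (b) stands.
Exception (c) fails — the agency head declined to issue a security-exemption finding.
Exception (d) fails — the briefing note contains only operational data.

No — exception (b) applies; the Bramwell Parks Department is not required to disclose the briefing note.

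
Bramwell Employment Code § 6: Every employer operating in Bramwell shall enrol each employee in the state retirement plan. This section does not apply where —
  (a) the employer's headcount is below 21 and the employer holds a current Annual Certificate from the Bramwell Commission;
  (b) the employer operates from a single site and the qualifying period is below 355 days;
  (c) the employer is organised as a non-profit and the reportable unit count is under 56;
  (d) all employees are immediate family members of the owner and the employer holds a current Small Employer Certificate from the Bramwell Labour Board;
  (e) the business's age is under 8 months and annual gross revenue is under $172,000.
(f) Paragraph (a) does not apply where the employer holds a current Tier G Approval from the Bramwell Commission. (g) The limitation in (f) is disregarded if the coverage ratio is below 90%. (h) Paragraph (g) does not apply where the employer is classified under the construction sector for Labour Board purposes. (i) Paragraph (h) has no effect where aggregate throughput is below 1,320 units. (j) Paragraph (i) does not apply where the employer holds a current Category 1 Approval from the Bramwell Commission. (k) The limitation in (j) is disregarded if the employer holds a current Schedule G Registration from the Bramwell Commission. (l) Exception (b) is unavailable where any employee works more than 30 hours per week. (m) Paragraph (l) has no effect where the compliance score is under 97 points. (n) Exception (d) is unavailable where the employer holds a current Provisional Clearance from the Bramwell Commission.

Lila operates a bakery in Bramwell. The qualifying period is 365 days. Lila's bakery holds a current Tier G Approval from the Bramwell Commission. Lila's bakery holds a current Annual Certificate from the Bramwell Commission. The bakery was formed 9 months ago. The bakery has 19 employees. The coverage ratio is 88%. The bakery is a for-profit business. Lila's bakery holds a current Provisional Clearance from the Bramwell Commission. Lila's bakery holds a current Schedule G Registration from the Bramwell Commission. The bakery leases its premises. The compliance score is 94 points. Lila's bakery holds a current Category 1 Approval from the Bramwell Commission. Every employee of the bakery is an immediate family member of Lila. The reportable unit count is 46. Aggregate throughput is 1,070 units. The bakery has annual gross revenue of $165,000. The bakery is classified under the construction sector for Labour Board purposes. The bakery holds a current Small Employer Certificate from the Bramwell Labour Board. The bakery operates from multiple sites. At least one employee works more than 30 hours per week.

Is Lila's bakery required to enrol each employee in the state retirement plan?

Exception (a)'s conditions are all satisfied: the employer's headcount is 19, below the 21 limit; a current Annual Certificate is held. As to paragraphs (f)–(k): (f) operates (a current Tier G Approval is held), but is displaced by (g): (g) operates against (f): the coverage ratio is 88%, below the 90% limit. (h) operates (the bakery is classified under the construction sector), but is displaced by (i): (i) operates against (h): aggregate throughput is 1,070 units, below the 1,320 units limit. (j) would limit (i) — a current Category 1 Approval is held — but (k) sets (j) aside: (k) is triggered — a current Schedule G Registration is held. (a) remains available.
Exception (b) requires that the employer operates from a single site; but the employer operates from multiple sites, so (b) is unavailable.
Exception (c) fails — the employer is for-profit.
Exception (d): every employee is an immediate family member; a current Small Employer Certificate is held — every condition holds. But applying paragraph (n): (n) applies — a current Provisional Clearance is held. So (d) is unavailable.
Exception (e) requires that the business's age is under 8 months; but the business's age is 9 months, not under 8 months, so (e) is unavailable.

No — exception (a) applies; Lila's bakery is not required to enrol each employee in the state retirement plan.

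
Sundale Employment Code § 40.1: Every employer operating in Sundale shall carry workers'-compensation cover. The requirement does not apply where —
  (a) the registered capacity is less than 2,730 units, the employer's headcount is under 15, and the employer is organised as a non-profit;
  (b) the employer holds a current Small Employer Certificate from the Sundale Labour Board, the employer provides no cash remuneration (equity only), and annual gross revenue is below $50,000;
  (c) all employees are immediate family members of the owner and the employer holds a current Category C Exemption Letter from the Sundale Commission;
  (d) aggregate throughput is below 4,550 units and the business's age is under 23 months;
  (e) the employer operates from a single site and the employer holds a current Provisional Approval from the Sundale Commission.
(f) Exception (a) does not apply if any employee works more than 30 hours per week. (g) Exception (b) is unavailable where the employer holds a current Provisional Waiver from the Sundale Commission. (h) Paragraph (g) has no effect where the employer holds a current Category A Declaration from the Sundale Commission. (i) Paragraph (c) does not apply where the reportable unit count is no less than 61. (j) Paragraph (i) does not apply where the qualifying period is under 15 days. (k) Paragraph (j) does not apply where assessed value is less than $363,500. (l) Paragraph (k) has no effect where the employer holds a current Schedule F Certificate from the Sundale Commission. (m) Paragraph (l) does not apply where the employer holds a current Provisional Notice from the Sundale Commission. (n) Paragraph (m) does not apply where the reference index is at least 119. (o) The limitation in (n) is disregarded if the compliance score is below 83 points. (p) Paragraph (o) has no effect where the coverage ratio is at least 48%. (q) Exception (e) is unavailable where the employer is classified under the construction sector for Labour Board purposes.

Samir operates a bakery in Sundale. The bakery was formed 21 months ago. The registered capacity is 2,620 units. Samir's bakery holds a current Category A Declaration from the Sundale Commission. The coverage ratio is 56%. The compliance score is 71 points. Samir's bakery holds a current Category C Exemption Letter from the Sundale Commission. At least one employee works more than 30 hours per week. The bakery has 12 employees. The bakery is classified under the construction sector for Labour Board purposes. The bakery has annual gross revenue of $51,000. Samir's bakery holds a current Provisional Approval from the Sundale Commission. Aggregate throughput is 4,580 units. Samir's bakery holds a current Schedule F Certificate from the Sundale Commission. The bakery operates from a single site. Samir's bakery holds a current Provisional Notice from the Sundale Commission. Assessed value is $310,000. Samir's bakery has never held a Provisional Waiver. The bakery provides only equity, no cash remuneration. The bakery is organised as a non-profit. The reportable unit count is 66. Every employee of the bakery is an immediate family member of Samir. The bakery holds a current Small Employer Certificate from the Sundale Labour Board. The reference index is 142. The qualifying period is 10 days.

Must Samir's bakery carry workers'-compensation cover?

No — exception (c) applies; Samir's bakery is not required to carry workers'-compensation cover.

Exception (a) is satisfied on its face — the registered capacity is 2,620 units, less than the 2,730 units limit; the employer's headcount is 12, under the 15 limit; the employer is a non-profit. But: (f) applies — at least one employee exceeds 30 hours/week. So (a) is unavailable.
Exception (b) requires that annual gross revenue is below $50,000; but annual gross revenue is $51,000, not below $50,000, so (b) is unavailable.
Exception (c) is satisfied on its face — every employee is an immediate family member; a current Category C Exemption Letter is held. Applying paragraphs (i)–(p): (i) would limit (c) — the reportable unit count is 66, meeting the 61 threshold — but (j) sets (i) aside: (j) operates against (i): the qualifying period is 10 days, under the 15 days limit. (k) would limit (j) — assessed value is $310,000, less than the $363,500 limit — but (l) sets (k) aside: (l) operates against (k): a current Schedule F Certificate is held. (m) would limit (l) — a current Provisional Notice is held — but (n) sets (m) aside: (n) operates — the reference index is 142, meeting the 119 threshold. (o) operates (the compliance score is 71 points, below the 83 points limit), but is overridden by (p): (p) operates — the coverage ratio is 56%, meeting the 48% threshold. (c) remains available.
Exception (d) does not apply: aggregate throughput is 4,580 units, not below 4,550 units.
Exception (e) is satisfied on its face — the employer operates from a single site; a current Provisional Approval is held. But: (q) is engaged — the bakery is classified under the construction sector. So (e) is unavailable.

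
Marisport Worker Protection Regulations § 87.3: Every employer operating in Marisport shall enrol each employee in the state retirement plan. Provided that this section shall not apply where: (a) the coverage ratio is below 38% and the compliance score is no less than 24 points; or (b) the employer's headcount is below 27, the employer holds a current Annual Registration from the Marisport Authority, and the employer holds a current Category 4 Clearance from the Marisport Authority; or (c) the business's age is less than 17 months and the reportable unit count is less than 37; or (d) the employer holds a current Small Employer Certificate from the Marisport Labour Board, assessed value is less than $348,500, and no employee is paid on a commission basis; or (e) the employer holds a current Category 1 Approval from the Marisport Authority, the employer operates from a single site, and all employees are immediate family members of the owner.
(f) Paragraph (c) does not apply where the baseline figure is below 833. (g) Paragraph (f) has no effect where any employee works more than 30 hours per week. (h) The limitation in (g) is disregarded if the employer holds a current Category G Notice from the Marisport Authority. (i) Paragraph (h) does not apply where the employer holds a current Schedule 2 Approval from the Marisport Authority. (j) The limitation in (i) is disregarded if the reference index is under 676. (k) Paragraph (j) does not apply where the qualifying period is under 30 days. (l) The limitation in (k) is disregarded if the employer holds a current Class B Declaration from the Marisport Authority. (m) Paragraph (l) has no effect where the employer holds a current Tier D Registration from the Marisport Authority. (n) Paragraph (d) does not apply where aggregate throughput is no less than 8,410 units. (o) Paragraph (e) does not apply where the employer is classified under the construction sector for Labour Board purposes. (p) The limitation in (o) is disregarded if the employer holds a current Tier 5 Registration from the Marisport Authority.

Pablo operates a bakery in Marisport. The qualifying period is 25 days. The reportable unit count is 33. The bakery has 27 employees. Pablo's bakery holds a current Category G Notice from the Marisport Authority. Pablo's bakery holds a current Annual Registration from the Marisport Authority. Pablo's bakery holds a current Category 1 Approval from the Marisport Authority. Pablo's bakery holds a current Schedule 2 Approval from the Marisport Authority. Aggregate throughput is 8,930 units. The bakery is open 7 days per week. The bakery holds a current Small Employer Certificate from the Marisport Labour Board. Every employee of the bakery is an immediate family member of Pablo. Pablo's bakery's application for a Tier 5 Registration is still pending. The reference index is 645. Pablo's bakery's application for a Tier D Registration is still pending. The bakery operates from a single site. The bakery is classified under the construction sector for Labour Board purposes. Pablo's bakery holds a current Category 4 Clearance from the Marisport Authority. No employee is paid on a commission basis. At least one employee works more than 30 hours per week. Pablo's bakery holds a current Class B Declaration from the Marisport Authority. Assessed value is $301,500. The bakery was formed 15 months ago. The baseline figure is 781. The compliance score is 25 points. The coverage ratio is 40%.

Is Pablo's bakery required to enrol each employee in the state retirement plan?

Exception (a) requires that the coverage ratio is below 38%; but the coverage ratio is 40%, not below 38%, so (a) is unavailable.
Exception (b) fails — the employer's headcount is 27, not below 27.
Exception (c): the business's age is 15 months, less than the 17 months limit; the reportable unit count is 33, less than the 37 limit — every condition holds. But applying paragraphs (f)–(m): (f) applies — the baseline figure is 781, below the 833 limit. (g) operates (at least one employee exceeds 30 hours/week), but is displaced by (h): (h) operates against (g): a current Category G Notice is held. (i) would limit (h) — a current Schedule 2 Approval is held — but (j) sets (i) aside: (j) is engaged — the reference index is 645, under the 676 limit. (k) applies (the qualifying period is 25 days, under the 30 days limit), but is overridden by (l): (l) operates — a current Class B Declaration is held. (m) is inapplicable (the Tier D Registration is not current), so (l) stands. So (c) is unavailable.
Exception (d) is satisfied on its face — a current Small Employer Certificate is held; assessed value is $301,500, less than the $348,500 limit; no employee is paid on commission. But applying paragraph (n): (n) is engaged — aggregate throughput is 8,930 units, meeting the 8,410 units threshold. Exception (d) does not apply.
Exception (e) is satisfied on its face — a current Category 1 Approval is held; the employer operates from a single site; every employee is an immediate family member. But applying paragraphs (o)–(p): (o) operates — the bakery is classified under the construction sector. (p), which would lift (o), is not engaged — no current Tier 5 Registration is held. (e) is therefore removed.
No exception applies. The general rule governs.

Yes — Pablo's bakery must enrol each employee in the state retirement plan.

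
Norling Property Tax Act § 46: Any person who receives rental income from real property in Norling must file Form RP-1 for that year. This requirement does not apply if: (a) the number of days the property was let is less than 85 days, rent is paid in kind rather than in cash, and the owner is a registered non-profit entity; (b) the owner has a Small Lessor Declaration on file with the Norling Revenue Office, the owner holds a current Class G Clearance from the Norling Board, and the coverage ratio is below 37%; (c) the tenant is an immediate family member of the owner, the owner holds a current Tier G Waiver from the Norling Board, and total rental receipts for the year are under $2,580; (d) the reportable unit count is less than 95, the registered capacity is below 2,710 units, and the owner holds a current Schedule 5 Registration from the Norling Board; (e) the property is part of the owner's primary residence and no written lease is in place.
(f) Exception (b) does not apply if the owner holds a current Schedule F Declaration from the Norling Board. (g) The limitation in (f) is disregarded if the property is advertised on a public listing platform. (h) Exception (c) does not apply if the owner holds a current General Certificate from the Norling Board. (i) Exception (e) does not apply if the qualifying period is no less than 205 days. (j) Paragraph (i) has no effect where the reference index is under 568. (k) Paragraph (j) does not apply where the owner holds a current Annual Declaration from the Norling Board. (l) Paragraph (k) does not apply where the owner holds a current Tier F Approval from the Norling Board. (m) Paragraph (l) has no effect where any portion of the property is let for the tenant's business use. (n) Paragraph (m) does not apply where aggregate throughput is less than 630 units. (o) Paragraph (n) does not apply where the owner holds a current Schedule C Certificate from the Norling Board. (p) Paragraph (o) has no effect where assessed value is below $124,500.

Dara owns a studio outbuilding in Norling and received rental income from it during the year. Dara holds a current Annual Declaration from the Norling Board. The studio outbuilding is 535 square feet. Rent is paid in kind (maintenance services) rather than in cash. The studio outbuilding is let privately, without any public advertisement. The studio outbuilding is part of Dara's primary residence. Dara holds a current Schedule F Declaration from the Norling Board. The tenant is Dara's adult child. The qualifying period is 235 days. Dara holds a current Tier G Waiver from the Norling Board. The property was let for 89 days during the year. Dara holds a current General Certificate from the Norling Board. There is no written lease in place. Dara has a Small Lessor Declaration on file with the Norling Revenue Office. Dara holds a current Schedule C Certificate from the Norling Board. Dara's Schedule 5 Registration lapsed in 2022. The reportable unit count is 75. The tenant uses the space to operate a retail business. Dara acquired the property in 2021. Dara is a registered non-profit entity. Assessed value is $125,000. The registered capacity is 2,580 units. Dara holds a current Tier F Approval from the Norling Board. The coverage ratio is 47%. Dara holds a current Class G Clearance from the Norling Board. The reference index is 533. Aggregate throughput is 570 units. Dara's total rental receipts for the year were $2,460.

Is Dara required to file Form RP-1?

Yes — Dara must file Form RP-1.

Exception (a) fails — the number of days the property was let is 89 days, not less than 85 days.
Exception (b) requires that the coverage ratio is below 37%; but the coverage ratio is 47%, not below 37%, so (b) is unavailable.
All of (c)'s requirements are met (the tenant is an immediate family member; a current Tier G Waiver is held; total rental receipts for the year are $2,460, under the $2,580 limit). However, paragraph (h) must be considered: (h) operates against (c): a current General Certificate is held. (c) is therefore removed.
Exception (d) requires that the owner holds a current Schedule 5 Registration from the Norling Board; but the Schedule 5 Registration is not current, so (d) is unavailable.
All of (e)'s requirements are met (the studio outbuilding is part of the primary residence; there is no written lease). But: (i) operates against (e): the qualifying period is 235 days, meeting the 205 days threshold. (j) operates (the reference index is 533, under the 568 limit), but is set aside by (k): (k) operates — a current Annual Declaration is held. (l) would limit (k) — a current Tier F Approval is held — but (m) sets (l) aside: (m) is engaged — the space is let for business use. (n) would limit (m) — aggregate throughput is 570 units, less than the 630 units limit — but (o) sets (n) aside: (o) operates — a current Schedule C Certificate is held. (p) does not operate here (assessed value is $125,000, not below $124,500), so (o) stands. Exception (e) does not apply.
No exception is made out. Dara falls within the general rule.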